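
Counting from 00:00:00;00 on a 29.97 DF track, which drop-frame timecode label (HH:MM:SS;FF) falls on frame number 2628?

00:01:27;20

Ten DF minutes hold 17982 frames, so frame 2628 lies in block 0 (frames 0–17981) with 2628 frames into that block.
The block's first minute is 1800 frames and the rest 1798 each; 2628 frames reaches minute 1, so 0 × 18 + 1 × 2 = 2 labels have been skipped so far.
Adding those back, label number 2628 + 2 = 2630 at 30 labels/s is 87 s + 20 f = 0 h 1 min 27 s frame 20, i.e. 00:01:27;20.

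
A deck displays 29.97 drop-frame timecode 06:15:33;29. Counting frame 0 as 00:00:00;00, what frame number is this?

675343

Complete 10-minute blocks: 37, each 17982 frames → 665334.
Remaining 5 whole minutes in the current block: 1800 + 4 × 1798 = 8992 frames.
Within the current minute: 33 × 30 + 29 − 2 = 1017 (labels ;00/;01 skipped at this minute). Total = 665334 + 8992 + 1017 = 675343.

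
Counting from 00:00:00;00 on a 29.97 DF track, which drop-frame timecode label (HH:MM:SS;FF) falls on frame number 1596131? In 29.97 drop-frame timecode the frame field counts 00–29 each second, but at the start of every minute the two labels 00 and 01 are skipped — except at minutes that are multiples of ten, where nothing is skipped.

14:47:37;19

Each 10-minute DF block holds 10 × 60 × 30 − 9 × 2 = 17982 frames. 1596131 ÷ 17982 → 88 full blocks, remainder 13715.
Within the partial block the first minute is 1800 frames and each further minute 1798, so 7 further minute boundaries passed. Total skipped labels = 18 × 88 + 2 × 7 = 1598.
Non-drop label index = 1596131 + 1598 = 1597729; at 30 labels/s that is 14:47:37:19, i.e. DF 14:47:37;19.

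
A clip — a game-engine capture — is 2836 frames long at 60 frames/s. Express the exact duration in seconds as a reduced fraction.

709/15 seconds

Running time = 2836 ÷ (60) = 2836 × 1/60 = 709/15 s.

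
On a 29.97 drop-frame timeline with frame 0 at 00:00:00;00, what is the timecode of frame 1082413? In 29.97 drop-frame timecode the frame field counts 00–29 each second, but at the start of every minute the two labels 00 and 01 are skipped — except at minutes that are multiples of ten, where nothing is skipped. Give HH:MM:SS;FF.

Ten DF minutes hold 17982 frames, so frame 1082413 lies in block 60 (frames 1078920–1096901) with 3493 frames into that block.
The block's first minute is 1800 frames and the rest 1798 each; 3493 frames reaches minute 1, so 60 × 18 + 1 × 2 = 1082 labels have been skipped so far.
Adding those back, label number 1082413 + 1082 = 1083495 at 30 labels/s is 36116 s + 15 f = 10 h 1 min 56 s frame 15, i.e. 10:01:56;15.

10:01:56;15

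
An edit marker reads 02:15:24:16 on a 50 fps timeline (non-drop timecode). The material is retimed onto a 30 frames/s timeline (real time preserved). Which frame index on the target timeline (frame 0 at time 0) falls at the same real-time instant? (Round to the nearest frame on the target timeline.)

Source frame index: (2×3600 + 15×60 + 24) × 50 + 16 = 406216.
Real time: 406216 / (50) = 203108/25 s.
Target frame: (203108/25) × (30) = 1218648/5 ≈ 243729.600 → 243730.

frame 243730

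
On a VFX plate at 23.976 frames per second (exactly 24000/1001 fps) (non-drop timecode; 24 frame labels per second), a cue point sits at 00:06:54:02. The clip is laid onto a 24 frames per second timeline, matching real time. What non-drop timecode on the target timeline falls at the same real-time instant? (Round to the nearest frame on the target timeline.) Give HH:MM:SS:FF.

Source frame index: (0×3600 + 6×60 + 54) × 24 + 2 = 9938.
Real time: 9938 / (24000/1001) = 4973969/12000 s.
Target frame: (4973969/12000) × (24) = 4973969/500 ≈ 9947.938 → 9948.
At 24 labels/s: frame 9948 → 00:06:54:12.

00:06:54:12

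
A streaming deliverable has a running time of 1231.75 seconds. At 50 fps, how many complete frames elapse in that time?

61587 frames

Frames = 1231.75 × 50 = 123175/2 ≈ 61587.5000.
Complete frames: 61587.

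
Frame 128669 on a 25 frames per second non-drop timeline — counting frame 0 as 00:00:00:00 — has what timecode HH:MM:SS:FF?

128669 ÷ 25 = 5146 full seconds, remainder 19 frames.
5146 s = 1 h 25 min 46 s.
Timecode: 01:25:46:19.

01:25:46:19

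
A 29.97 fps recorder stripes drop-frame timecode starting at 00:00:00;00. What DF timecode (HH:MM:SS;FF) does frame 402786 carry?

Ten DF minutes hold 17982 frames, so frame 402786 lies in block 22 (frames 395604–413585) with 7182 frames into that block.
The block's first minute is 1800 frames and the rest 1798 each; 7182 frames reaches minute 3, so 22 × 18 + 3 × 2 = 402 labels have been skipped so far.
Adding those back, label number 402786 + 402 = 403188 at 30 labels/s is 13439 s + 18 f = 3 h 43 min 59 s frame 18, i.e. 03:43:59;18.

03:43:59;18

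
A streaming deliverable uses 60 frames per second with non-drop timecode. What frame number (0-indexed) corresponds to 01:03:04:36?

227076

Total seconds to the label: (1 × 3600 + 3 × 60 + 4) = 3784.
Frame index = 3784 × 60 + 36 = 227076.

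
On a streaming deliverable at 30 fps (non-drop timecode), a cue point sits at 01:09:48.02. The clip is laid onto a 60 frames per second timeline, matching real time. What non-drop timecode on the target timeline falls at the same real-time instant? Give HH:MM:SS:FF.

01:09:48:04

Source frame index: (1×3600 + 9×60 + 48) × 30 + 2 = 125642.
Real time: 125642 / (30) = 62821/15 s.
Target frame: (62821/15) × (60) = 251284.
At 60 labels/s: frame 251284 → 01:09:48:04.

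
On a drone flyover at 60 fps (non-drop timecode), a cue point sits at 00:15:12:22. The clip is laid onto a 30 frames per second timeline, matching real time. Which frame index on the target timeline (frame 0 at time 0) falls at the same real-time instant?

frame 27371

Source frame index: (0×3600 + 15×60 + 12) × 60 + 22 = 54742.
Real time: 54742 / (60) = 27371/30 s.
Target frame: (27371/30) × (30) = 27371.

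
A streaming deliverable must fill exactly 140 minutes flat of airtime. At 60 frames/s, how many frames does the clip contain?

140 min = 8400 s.
Frames = 8400 × 60 = 504000.

504000 frames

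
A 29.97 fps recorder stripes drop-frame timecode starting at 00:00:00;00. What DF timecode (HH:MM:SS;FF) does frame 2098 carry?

Each 10-minute DF block holds 10 × 60 × 30 − 9 × 2 = 17982 frames. 2098 ÷ 17982 → 0 full blocks, remainder 2098.
Within the partial block the first minute is 1800 frames and each further minute 1798, so 1 further minute boundary passed. Total skipped labels = 18 × 0 + 2 × 1 = 2.
Non-drop label index = 2098 + 2 = 2100; at 30 labels/s that is 00:01:10:00, i.e. DF 00:01:10;00.

00:01:10;00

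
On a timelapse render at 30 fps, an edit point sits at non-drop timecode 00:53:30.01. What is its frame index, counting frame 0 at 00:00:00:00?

Total seconds to the label: (0 × 3600 + 53 × 60 + 30) = 3210.
Frame index = 3210 × 30 + 1 = 96301.

96301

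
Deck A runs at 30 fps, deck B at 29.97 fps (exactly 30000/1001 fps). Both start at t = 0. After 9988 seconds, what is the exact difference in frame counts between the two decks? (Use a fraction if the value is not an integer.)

27240/91 frames

A emits 30 × 9988 = 299640 frames; B emits 30000/1001 × 9988 = 27240000/91.
Difference = 27240/91 frames (≈ 299.3407); B is behind A.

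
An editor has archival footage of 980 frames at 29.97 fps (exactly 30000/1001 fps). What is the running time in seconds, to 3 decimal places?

32.699 seconds

Running time = 980 × 1001/30000 = 49049/1500 s ≈ 32.699 s.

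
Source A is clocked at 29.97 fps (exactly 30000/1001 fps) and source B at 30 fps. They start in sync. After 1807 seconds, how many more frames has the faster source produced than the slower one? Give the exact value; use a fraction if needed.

4170/77 frames

A emits 30000/1001 × 1807 = 4170000/77 frames; B emits 30 × 1807 = 54210.
Difference = 4170/77 frames (≈ 54.1558); B is ahead of A.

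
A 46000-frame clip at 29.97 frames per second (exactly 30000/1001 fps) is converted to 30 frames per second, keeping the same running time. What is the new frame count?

46046 frames

Target frames = source frames × (target rate / source rate) = 46000 × (30)/(30000/1001) = 46000 × 1001/1000 = 46046.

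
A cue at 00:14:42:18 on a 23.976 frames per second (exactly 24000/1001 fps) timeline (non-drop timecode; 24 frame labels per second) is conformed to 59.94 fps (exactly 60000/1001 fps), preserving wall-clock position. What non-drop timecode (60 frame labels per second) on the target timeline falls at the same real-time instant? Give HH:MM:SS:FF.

00:14:42:45

Source frame index: (0×3600 + 14×60 + 42) × 24 + 18 = 21186.
Real time: 21186 / (24000/1001) = 3534531/4000 s.
Target frame: (3534531/4000) × (60000/1001) = 52965.
At 60 labels/s: frame 52965 → 00:14:42:45.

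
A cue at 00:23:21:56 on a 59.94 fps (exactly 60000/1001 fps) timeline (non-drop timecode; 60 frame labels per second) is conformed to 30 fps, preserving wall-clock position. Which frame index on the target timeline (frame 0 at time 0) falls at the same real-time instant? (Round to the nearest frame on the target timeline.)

frame 42100

Source frame index: (0×3600 + 23×60 + 21) × 60 + 56 = 84116.
Real time: 84116 / (60000/1001) = 21050029/15000 s.
Target frame: (21050029/15000) × (30) = 21050029/500 ≈ 42100.058 → 42100.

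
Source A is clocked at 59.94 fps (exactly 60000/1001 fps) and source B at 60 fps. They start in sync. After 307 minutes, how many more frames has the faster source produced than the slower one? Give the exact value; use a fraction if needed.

1105200/1001 frames

307 min = 18420 s.
A emits 60000/1001 × 18420 = 1105200000/1001 frames; B emits 60 × 18420 = 1105200.
Difference = 1105200/1001 frames (≈ 1104.0959); B is ahead of A.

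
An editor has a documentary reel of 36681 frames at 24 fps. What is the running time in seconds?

Running time = 36681 / (24) = 1528.375 s.

1528.375 seconds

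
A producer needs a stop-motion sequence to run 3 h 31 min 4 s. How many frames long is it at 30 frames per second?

379920 frames

3 h 31 min 4 s = 12664 s.
Frames = 12664 × 30 = 379920.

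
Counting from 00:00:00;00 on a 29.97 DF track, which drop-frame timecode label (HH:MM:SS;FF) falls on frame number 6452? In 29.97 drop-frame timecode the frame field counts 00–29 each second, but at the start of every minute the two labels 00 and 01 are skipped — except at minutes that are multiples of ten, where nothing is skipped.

00:03:35;08

Each 10-minute DF block holds 10 × 60 × 30 − 9 × 2 = 17982 frames. 6452 ÷ 17982 → 0 full blocks, remainder 6452.
Within the partial block the first minute is 1800 frames and each further minute 1798, so 3 further minute boundaries passed. Total skipped labels = 18 × 0 + 2 × 3 = 6.
Non-drop label index = 6452 + 6 = 6458; at 30 labels/s that is 00:03:35:08, i.e. DF 00:03:35;08.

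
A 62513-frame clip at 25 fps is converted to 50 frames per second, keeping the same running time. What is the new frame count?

125026 frames

Target frames = source frames × (target rate / source rate) = 62513 × (50)/(25) = 62513 × 2 = 125026.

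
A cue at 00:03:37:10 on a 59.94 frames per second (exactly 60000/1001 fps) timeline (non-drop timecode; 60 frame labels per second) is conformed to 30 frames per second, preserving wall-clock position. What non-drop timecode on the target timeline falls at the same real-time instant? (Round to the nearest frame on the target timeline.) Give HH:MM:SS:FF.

Source frame index: (0×3600 + 3×60 + 37) × 60 + 10 = 13030.
Real time: 13030 / (60000/1001) = 1304303/6000 s.
Target frame: (1304303/6000) × (30) = 1304303/200 ≈ 6521.515 → 6522.
At 30 labels/s: frame 6522 → 00:03:37:12.

00:03:37:12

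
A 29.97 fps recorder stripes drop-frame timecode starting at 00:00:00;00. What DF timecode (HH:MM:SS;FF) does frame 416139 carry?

Each 10-minute DF block holds 10 × 60 × 30 − 9 × 2 = 17982 frames. 416139 ÷ 17982 → 23 full blocks, remainder 2553.
Within the partial block the first minute is 1800 frames and each further minute 1798, so 1 further minute boundary passed. Total skipped labels = 18 × 23 + 2 × 1 = 416.
Non-drop label index = 416139 + 416 = 416555; at 30 labels/s that is 03:51:25:05, i.e. DF 03:51:25;05.

03:51:25;05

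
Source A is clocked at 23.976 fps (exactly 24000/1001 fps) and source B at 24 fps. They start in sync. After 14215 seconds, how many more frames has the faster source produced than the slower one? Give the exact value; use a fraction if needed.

341160/1001 frames

A emits 24000/1001 × 14215 = 341160000/1001 frames; B emits 24 × 14215 = 341160.
Difference = 341160/1001 frames (≈ 340.8192); B is ahead of A.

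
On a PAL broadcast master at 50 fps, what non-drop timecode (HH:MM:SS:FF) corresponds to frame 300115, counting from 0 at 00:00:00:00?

300115 ÷ 50 = 6002 full seconds, remainder 15 frames.
6002 s = 1 h 40 min 2 s.
Timecode: 01:40:02:15.

01:40:02:15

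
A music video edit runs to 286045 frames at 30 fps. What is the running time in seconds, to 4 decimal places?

Running time = 286045 × 1/30 = 57209/6 s ≈ 9534.8333 s.

9534.8333 seconds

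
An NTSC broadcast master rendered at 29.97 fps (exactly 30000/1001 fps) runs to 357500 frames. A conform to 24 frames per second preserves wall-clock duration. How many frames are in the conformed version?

286286 frames

Target frames = source frames × (target rate / source rate) = 357500 × (24)/(30000/1001) = 357500 × 1001/1250 = 286286.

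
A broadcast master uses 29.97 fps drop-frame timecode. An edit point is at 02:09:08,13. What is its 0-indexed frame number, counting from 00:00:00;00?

232219

As if non-drop at 30 labels/s: (2 × 3600 + 9 × 60 + 8) × 30 + 13 = 232453.
Minute boundaries passed: 129; those not divisible by 10: 129 − 12 = 117; dropped labels = 2 × 117 = 234.
Actual frame index = 232453 − 234 = 232219.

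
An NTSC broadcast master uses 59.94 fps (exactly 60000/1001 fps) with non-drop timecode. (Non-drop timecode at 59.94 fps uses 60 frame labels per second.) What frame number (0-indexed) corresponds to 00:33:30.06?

Total seconds to the label: (0 × 3600 + 33 × 60 + 30) = 2010.
Frame index = 2010 × 60 + 6 = 120606.

frame 120606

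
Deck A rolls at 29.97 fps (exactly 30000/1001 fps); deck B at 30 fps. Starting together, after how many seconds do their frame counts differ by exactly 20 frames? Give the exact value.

2002/3 seconds

The gap grows by |30 − 30000/1001| = 30/1001 frames per second.
Time for a 20-frame gap: 20 ÷ (30/1001) = 2002/3 s.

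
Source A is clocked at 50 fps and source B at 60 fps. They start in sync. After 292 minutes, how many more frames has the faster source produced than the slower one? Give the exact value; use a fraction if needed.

175200 frames

292 min = 17520 s.
A emits 50 × 17520 = 876000 frames; B emits 60 × 17520 = 1051200.
Difference = 175200 frames; B is ahead of A.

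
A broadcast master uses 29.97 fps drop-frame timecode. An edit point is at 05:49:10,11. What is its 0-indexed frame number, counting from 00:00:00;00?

627881

Complete 10-minute blocks: 34, each 17982 frames → 611388.
Remaining 9 whole minutes in the current block: 1800 + 8 × 1798 = 16184 frames.
Within the current minute: 10 × 30 + 11 − 2 = 309 (labels ;00/;01 skipped at this minute). Total = 611388 + 16184 + 309 = 627881.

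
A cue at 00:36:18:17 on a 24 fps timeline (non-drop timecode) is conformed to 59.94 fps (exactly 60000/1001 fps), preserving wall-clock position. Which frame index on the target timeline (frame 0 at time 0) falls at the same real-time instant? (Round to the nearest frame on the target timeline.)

frame 130592

Source frame index: (0×3600 + 36×60 + 18) × 24 + 17 = 52289.
Real time: 52289 / (24) = 52289/24 s.
Target frame: (52289/24) × (60000/1001) = 130722500/1001 ≈ 130591.908 → 130592.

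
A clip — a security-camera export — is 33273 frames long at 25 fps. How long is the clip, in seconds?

1330.92 seconds

Running time = 33273 / (25) = 1330.92 s.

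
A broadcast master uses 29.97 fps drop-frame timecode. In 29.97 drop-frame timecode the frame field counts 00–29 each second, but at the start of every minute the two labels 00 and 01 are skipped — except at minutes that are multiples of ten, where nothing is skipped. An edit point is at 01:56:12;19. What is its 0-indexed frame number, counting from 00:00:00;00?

208969

Complete 10-minute blocks: 11, each 17982 frames → 197802.
Remaining 6 whole minutes in the current block: 1800 + 5 × 1798 = 10790 frames.
Within the current minute: 12 × 30 + 19 − 2 = 377 (labels ;00/;01 skipped at this minute). Total = 197802 + 10790 + 377 = 208969.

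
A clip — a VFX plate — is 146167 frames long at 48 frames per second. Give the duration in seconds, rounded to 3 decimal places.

Running time = 146167 × 1/48 = 146167/48 s ≈ 3045.146 s.

3045.146 seconds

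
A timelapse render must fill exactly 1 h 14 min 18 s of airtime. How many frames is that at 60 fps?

267480 frames

1 h 14 min 18 s = 4458 s.
Frames = 4458 × 60 = 267480.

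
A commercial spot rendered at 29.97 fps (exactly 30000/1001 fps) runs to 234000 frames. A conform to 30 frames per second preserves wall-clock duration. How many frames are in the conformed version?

234234 frames

Target frames = source frames × (target rate / source rate) = 234000 × (30)/(30000/1001) = 234000 × 1001/1000 = 234234.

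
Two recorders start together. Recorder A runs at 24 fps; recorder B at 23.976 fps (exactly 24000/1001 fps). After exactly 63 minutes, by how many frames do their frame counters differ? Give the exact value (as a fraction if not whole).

63 min = 3780 s.
A emits 24 × 3780 = 90720 frames; B emits 24000/1001 × 3780 = 12960000/143.
Difference = 12960/143 frames (≈ 90.6294); B is behind A.

12960/143 frames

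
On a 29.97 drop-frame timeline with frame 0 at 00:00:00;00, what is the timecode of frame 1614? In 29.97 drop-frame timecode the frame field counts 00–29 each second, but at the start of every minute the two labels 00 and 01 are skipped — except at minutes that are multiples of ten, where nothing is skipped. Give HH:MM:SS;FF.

00:00:53;24

Ten DF minutes hold 17982 frames, so frame 1614 lies in block 0 (frames 0–17981) with 1614 frames into that block.
The block's first minute is 1800 frames and the rest 1798 each; 1614 frames reaches minute 0, so 0 × 18 + 0 × 2 = 0 labels have been skipped so far.
Adding those back, label number 1614 + 0 = 1614 at 30 labels/s is 53 s + 24 f = 0 h 0 min 53 s frame 24, i.e. 00:00:53;24.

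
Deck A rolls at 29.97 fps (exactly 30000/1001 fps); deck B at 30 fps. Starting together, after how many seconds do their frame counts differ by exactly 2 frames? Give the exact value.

The gap grows by |30 − 30000/1001| = 30/1001 frames per second.
Time for a 2-frame gap: 2 ÷ (30/1001) = 1001/15 s.

1001/15 seconds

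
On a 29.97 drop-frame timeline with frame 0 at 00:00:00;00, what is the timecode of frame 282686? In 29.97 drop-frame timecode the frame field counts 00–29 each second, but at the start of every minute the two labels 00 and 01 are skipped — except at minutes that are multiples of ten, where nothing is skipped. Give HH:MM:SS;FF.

Each 10-minute DF block holds 10 × 60 × 30 − 9 × 2 = 17982 frames. 282686 ÷ 17982 → 15 full blocks, remainder 12956.
Within the partial block the first minute is 1800 frames and each further minute 1798, so 7 further minute boundaries passed. Total skipped labels = 18 × 15 + 2 × 7 = 284.
Non-drop label index = 282686 + 284 = 282970; at 30 labels/s that is 02:37:12:10, i.e. DF 02:37:12;10.

02:37:12;10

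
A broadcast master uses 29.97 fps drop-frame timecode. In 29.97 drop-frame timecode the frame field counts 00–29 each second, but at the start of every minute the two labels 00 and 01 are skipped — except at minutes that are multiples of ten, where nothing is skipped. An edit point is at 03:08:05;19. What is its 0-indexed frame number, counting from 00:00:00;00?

Complete 10-minute blocks: 18, each 17982 frames → 323676.
Remaining 8 whole minutes in the current block: 1800 + 7 × 1798 = 14386 frames.
Within the current minute: 5 × 30 + 19 − 2 = 167 (labels ;00/;01 skipped at this minute). Total = 323676 + 14386 + 167 = 338229.

338229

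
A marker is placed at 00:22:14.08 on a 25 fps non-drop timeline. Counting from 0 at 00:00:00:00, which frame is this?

Total seconds to the label: (0 × 3600 + 22 × 60 + 14) = 1334.
Frame index = 1334 × 25 + 8 = 33358.

33358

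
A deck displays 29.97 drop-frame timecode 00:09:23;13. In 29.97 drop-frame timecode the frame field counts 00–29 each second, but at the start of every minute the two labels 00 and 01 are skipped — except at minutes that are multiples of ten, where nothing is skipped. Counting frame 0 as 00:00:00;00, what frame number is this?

16885

As if non-drop at 30 labels/s: (0 × 3600 + 9 × 60 + 23) × 30 + 13 = 16903.
Minute boundaries passed: 9; those not divisible by 10: 9 − 0 = 9; dropped labels = 2 × 9 = 18.
Actual frame index = 16903 − 18 = 16885.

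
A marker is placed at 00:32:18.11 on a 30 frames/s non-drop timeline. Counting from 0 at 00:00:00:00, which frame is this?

Total seconds to the label: (0 × 3600 + 32 × 60 + 18) = 1938.
Frame index = 1938 × 30 + 11 = 58151.

58151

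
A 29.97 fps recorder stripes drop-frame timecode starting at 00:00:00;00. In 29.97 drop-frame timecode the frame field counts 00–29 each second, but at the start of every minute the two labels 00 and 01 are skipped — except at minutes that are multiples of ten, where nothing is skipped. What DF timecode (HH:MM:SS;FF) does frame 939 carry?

00:00:31;09

Ten DF minutes hold 17982 frames, so frame 939 lies in block 0 (frames 0–17981) with 939 frames into that block.
The block's first minute is 1800 frames and the rest 1798 each; 939 frames reaches minute 0, so 0 × 18 + 0 × 2 = 0 labels have been skipped so far.
Adding those back, label number 939 + 0 = 939 at 30 labels/s is 31 s + 9 f = 0 h 0 min 31 s frame 9, i.e. 00:00:31;09.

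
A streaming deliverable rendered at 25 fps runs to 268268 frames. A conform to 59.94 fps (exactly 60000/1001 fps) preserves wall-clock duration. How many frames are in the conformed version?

643200 frames

Target frames = source frames × (target rate / source rate) = 268268 × (60000/1001)/(25) = 268268 × 2400/1001 = 643200.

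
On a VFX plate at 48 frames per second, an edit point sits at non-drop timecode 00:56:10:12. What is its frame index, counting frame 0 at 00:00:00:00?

frame 161772

Total seconds to the label: (0 × 3600 + 56 × 60 + 10) = 3370.
Frame index = 3370 × 48 + 12 = 161772.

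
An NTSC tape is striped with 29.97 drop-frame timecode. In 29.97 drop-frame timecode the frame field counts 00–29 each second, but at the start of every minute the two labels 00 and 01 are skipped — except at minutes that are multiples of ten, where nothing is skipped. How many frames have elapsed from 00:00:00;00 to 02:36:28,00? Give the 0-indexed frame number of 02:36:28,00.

Complete 10-minute blocks: 15, each 17982 frames → 269730.
Remaining 6 whole minutes in the current block: 1800 + 5 × 1798 = 10790 frames.
Within the current minute: 28 × 30 + 0 − 2 = 838 (labels ;00/;01 skipped at this minute). Total = 269730 + 10790 + 838 = 281358.

281358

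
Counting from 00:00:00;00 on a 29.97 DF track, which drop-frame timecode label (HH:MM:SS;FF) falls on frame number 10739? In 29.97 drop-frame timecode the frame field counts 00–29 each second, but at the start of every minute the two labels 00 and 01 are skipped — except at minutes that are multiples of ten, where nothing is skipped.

Each 10-minute DF block holds 10 × 60 × 30 − 9 × 2 = 17982 frames. 10739 ÷ 17982 → 0 full blocks, remainder 10739.
Within the partial block the first minute is 1800 frames and each further minute 1798, so 5 further minute boundaries passed. Total skipped labels = 18 × 0 + 2 × 5 = 10.
Non-drop label index = 10739 + 10 = 10749; at 30 labels/s that is 00:05:58:09, i.e. DF 00:05:58;09.

00:05:58;09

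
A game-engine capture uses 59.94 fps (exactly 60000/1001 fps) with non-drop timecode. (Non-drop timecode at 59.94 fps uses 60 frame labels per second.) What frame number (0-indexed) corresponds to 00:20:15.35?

frame 72935

Total seconds to the label: (0 × 3600 + 20 × 60 + 15) = 1215.
Frame index = 1215 × 60 + 35 = 72935.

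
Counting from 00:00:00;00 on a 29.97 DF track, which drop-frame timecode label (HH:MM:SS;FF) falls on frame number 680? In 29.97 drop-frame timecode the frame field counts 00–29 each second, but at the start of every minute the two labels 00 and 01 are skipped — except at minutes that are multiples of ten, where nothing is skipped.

00:00:22;20

Ten DF minutes hold 17982 frames, so frame 680 lies in block 0 (frames 0–17981) with 680 frames into that block.
The block's first minute is 1800 frames and the rest 1798 each; 680 frames reaches minute 0, so 0 × 18 + 0 × 2 = 0 labels have been skipped so far.
Adding those back, label number 680 + 0 = 680 at 30 labels/s is 22 s + 20 f = 0 h 0 min 22 s frame 20, i.e. 00:00:22;20.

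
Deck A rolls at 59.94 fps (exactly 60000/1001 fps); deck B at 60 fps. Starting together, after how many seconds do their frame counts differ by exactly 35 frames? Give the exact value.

The gap grows by |60 − 60000/1001| = 60/1001 frames per second.
Time for a 35-frame gap: 35 ÷ (60/1001) = 7007/12 s.

7007/12 seconds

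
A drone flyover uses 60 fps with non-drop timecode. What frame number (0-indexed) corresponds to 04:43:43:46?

Total seconds to the label: (4 × 3600 + 43 × 60 + 43) = 17023.
Frame index = 17023 × 60 + 46 = 1021426.

1021426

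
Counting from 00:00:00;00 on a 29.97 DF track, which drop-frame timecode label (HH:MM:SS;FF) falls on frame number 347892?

Each 10-minute DF block holds 10 × 60 × 30 − 9 × 2 = 17982 frames. 347892 ÷ 17982 → 19 full blocks, remainder 6234.
Within the partial block the first minute is 1800 frames and each further minute 1798, so 3 further minute boundaries passed. Total skipped labels = 18 × 19 + 2 × 3 = 348.
Non-drop label index = 347892 + 348 = 348240; at 30 labels/s that is 03:13:28:00, i.e. DF 03:13:28;00.

03:13:28;00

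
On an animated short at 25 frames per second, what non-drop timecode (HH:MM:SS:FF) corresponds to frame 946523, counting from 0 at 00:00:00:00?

10:31:00:23

946523 ÷ 25 = 37860 full seconds, remainder 23 frames.
37860 s = 10 h 31 min 0 s.
Timecode: 10:31:00:23.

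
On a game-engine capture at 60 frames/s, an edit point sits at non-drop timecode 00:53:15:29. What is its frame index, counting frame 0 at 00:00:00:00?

Total seconds to the label: (0 × 3600 + 53 × 60 + 15) = 3195.
Frame index = 3195 × 60 + 29 = 191729.

frame 191729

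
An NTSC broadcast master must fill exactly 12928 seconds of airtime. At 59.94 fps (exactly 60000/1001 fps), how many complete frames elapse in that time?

774905 frames

Frames = 12928 × 60000/1001 = 775680000/1001 ≈ 774905.0949.
Complete frames: 774905.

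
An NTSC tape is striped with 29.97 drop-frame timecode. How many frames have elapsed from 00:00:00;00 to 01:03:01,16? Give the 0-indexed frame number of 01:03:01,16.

As if non-drop at 30 labels/s: (1 × 3600 + 3 × 60 + 1) × 30 + 16 = 113446.
Minute boundaries passed: 63; those not divisible by 10: 63 − 6 = 57; dropped labels = 2 × 57 = 114.
Actual frame index = 113446 − 114 = 113332.

113332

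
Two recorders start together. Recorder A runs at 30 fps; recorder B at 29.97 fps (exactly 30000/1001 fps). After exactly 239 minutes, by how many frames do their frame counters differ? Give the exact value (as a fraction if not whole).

239 min = 14340 s.
A emits 30 × 14340 = 430200 frames; B emits 30000/1001 × 14340 = 430200000/1001.
Difference = 430200/1001 frames (≈ 429.7702); B is behind A.

430200/1001 frames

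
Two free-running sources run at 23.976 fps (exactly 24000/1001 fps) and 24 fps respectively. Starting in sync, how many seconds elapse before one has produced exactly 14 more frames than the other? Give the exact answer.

7007/12 seconds

The gap grows by |24 − 24000/1001| = 24/1001 frames per second.
Time for a 14-frame gap: 14 ÷ (24/1001) = 7007/12 s.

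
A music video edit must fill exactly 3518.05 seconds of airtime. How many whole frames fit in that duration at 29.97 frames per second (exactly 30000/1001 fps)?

Frames = 3518.05 × 30000/1001 = 105541500/1001 ≈ 105436.0639.
Complete frames: 105436.

105436 frames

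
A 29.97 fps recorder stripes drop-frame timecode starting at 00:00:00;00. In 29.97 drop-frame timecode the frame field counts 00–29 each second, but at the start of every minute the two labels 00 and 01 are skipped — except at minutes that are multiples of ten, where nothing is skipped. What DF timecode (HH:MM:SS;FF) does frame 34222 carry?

00:19:01;28

Ten DF minutes hold 17982 frames, so frame 34222 lies in block 1 (frames 17982–35963) with 16240 frames into that block.
The block's first minute is 1800 frames and the rest 1798 each; 16240 frames reaches minute 9, so 1 × 18 + 9 × 2 = 36 labels have been skipped so far.
Adding those back, label number 34222 + 36 = 34258 at 30 labels/s is 1141 s + 28 f = 0 h 19 min 1 s frame 28, i.e. 00:19:01;28.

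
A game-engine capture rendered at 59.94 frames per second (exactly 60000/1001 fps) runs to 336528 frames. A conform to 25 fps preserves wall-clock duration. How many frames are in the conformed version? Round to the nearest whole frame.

Frames at target rate = 336528 × (25) / (60000/1001) = 7018011/50 ≈ 140360.220.
Nearest whole frame: 140360.

140360 frames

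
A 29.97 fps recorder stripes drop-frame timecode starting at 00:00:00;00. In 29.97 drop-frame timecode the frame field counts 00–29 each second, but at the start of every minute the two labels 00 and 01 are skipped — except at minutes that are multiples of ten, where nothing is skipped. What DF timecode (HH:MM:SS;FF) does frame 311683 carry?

02:53:19;25

Each 10-minute DF block holds 10 × 60 × 30 − 9 × 2 = 17982 frames. 311683 ÷ 17982 → 17 full blocks, remainder 5989.
Within the partial block the first minute is 1800 frames and each further minute 1798, so 3 further minute boundaries passed. Total skipped labels = 18 × 17 + 2 × 3 = 312.
Non-drop label index = 311683 + 312 = 311995; at 30 labels/s that is 02:53:19:25, i.e. DF 02:53:19;25.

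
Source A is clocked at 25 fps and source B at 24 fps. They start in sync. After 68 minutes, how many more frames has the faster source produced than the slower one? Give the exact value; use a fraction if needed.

68 min = 4080 s.
A emits 25 × 4080 = 102000 frames; B emits 24 × 4080 = 97920.
Difference = 4080 frames; B is behind A.

4080 frames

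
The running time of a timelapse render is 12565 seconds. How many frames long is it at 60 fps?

Frames = 12565 × 60 = 753900.

753900 frames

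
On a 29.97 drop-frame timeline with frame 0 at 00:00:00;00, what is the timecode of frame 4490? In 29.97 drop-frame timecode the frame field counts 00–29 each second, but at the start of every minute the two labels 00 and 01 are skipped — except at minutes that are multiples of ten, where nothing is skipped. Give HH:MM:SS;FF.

00:02:29;24

Each 10-minute DF block holds 10 × 60 × 30 − 9 × 2 = 17982 frames. 4490 ÷ 17982 → 0 full blocks, remainder 4490.
Within the partial block the first minute is 1800 frames and each further minute 1798, so 2 further minute boundaries passed. Total skipped labels = 18 × 0 + 2 × 2 = 4.
Non-drop label index = 4490 + 4 = 4494; at 30 labels/s that is 00:02:29:24, i.e. DF 00:02:29;24.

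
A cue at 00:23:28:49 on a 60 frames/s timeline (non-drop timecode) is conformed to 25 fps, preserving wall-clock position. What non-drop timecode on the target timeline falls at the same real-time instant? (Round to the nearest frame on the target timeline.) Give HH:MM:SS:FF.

00:23:28:20

Source frame index: (0×3600 + 23×60 + 28) × 60 + 49 = 84529.
Real time: 84529 / (60) = 84529/60 s.
Target frame: (84529/60) × (25) = 422645/12 ≈ 35220.417 → 35220.
At 25 labels/s: frame 35220 → 00:23:28:20.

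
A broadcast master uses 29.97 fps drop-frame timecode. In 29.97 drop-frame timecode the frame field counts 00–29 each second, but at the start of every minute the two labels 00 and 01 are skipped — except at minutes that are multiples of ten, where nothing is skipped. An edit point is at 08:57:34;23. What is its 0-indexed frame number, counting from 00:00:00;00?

As if non-drop at 30 labels/s: (8 × 3600 + 57 × 60 + 34) × 30 + 23 = 967643.
Minute boundaries passed: 537; those not divisible by 10: 537 − 53 = 484; dropped labels = 2 × 484 = 968.
Actual frame index = 967643 − 968 = 966675.

966675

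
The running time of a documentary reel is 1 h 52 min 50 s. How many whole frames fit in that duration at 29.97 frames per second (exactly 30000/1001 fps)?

1 h 52 min 50 s = 6770 s.
Frames = 6770 × 30000/1001 = 203100000/1001 ≈ 202897.1029.
Complete frames: 202897.

202897 frames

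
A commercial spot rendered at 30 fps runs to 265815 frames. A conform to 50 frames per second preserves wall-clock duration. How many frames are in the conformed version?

Frames at target rate = 265815 × (50) / (30) = 443025.

443025 frames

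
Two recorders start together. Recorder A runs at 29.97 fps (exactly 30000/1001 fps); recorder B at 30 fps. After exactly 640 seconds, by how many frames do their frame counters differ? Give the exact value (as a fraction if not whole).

A emits 30000/1001 × 640 = 19200000/1001 frames; B emits 30 × 640 = 19200.
Difference = 19200/1001 frames (≈ 19.1808); B is ahead of A.

19200/1001 frames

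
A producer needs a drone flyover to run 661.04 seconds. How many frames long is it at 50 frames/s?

Frames = 661.04 × 50 = 33052.

33052 frames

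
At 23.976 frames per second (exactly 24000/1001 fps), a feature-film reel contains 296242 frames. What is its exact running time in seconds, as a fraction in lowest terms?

148269121/12000 seconds

Running time = 296242 ÷ (24000/1001) = 296242 × 1001/24000 = 148269121/12000 s.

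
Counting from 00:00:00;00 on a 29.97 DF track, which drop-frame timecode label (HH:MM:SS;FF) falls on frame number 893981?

08:17:09;07

Ten DF minutes hold 17982 frames, so frame 893981 lies in block 49 (frames 881118–899099) with 12863 frames into that block.
The block's first minute is 1800 frames and the rest 1798 each; 12863 frames reaches minute 7, so 49 × 18 + 7 × 2 = 896 labels have been skipped so far.
Adding those back, label number 893981 + 896 = 894877 at 30 labels/s is 29829 s + 7 f = 8 h 17 min 9 s frame 7, i.e. 08:17:09;07.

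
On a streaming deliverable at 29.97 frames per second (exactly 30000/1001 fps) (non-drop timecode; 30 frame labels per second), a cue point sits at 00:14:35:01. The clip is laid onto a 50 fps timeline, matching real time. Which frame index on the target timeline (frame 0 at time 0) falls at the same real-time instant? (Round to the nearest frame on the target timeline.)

Source frame index: (0×3600 + 14×60 + 35) × 30 + 1 = 26251.
Real time: 26251 / (30000/1001) = 26277251/30000 s.
Target frame: (26277251/30000) × (50) = 26277251/600 ≈ 43795.418 → 43795.

frame 43795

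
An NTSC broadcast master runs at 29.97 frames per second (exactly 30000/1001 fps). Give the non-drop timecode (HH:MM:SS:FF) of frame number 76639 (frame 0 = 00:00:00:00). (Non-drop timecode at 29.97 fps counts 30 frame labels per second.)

76639 ÷ 30 = 2554 full seconds, remainder 19 frames.
2554 s = 0 h 42 min 34 s.
Timecode: 00:42:34:19.

00:42:34:19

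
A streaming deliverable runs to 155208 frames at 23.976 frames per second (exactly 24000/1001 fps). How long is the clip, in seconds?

6473.467 seconds

Running time = 155208 / (24000/1001) = 6473.467 s.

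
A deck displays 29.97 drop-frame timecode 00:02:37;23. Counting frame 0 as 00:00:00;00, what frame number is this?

As if non-drop at 30 labels/s: (0 × 3600 + 2 × 60 + 37) × 30 + 23 = 4733.
Minute boundaries passed: 2; those not divisible by 10: 2 − 0 = 2; dropped labels = 2 × 2 = 4.
Actual frame index = 4733 − 4 = 4729.

4729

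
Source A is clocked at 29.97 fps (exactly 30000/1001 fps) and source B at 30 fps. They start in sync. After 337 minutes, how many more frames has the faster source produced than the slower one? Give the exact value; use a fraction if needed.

337 min = 20220 s.
A emits 30000/1001 × 20220 = 606600000/1001 frames; B emits 30 × 20220 = 606600.
Difference = 606600/1001 frames (≈ 605.9940); B is ahead of A.

606600/1001 frames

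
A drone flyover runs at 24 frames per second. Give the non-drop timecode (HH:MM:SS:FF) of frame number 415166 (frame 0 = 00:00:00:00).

415166 ÷ 24 = 17298 full seconds, remainder 14 frames.
17298 s = 4 h 48 min 18 s.
Timecode: 04:48:18:14.

04:48:18:14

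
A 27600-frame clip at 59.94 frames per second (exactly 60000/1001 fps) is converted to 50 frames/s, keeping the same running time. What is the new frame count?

Target frames = source frames × (target rate / source rate) = 27600 × (50)/(60000/1001) = 27600 × 1001/1200 = 23023.

23023 frames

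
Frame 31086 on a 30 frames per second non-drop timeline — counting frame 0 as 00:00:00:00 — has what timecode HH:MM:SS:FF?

00:17:16:06

31086 ÷ 30 = 1036 full seconds, remainder 6 frames.
1036 s = 0 h 17 min 16 s.
Timecode: 00:17:16:06.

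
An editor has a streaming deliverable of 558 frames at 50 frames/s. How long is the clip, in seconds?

Running time = 558 / (50) = 11.16 s.

11.16 seconds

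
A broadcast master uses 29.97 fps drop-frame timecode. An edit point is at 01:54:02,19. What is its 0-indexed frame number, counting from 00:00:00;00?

As if non-drop at 30 labels/s: (1 × 3600 + 54 × 60 + 2) × 30 + 19 = 205279.
Minute boundaries passed: 114; those not divisible by 10: 114 − 11 = 103; dropped labels = 2 × 103 = 206.
Actual frame index = 205279 − 206 = 205073.

205073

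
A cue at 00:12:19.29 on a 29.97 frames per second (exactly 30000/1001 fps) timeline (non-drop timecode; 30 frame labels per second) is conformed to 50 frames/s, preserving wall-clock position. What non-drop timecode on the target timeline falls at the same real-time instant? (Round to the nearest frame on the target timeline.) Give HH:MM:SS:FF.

Source frame index: (0×3600 + 12×60 + 19) × 30 + 29 = 22199.
Real time: 22199 / (30000/1001) = 22221199/30000 s.
Target frame: (22221199/30000) × (50) = 22221199/600 ≈ 37035.332 → 37035.
At 50 labels/s: frame 37035 → 00:12:20:35.

00:12:20:35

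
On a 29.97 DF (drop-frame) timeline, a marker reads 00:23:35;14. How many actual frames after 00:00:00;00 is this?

As if non-drop at 30 labels/s: (0 × 3600 + 23 × 60 + 35) × 30 + 14 = 42464.
Minute boundaries passed: 23; those not divisible by 10: 23 − 2 = 21; dropped labels = 2 × 21 = 42.
Actual frame index = 42464 − 42 = 42422.

42422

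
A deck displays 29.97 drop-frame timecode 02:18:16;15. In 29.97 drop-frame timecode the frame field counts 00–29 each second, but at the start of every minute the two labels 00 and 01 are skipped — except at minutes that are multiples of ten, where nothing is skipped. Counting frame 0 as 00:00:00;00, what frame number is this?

248645

Complete 10-minute blocks: 13, each 17982 frames → 233766.
Remaining 8 whole minutes in the current block: 1800 + 7 × 1798 = 14386 frames.
Within the current minute: 16 × 30 + 15 − 2 = 493 (labels ;00/;01 skipped at this minute). Total = 233766 + 14386 + 493 = 248645.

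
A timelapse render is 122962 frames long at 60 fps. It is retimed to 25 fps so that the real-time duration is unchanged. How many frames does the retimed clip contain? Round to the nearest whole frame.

Frames at target rate = 122962 × (25) / (60) = 307405/6 ≈ 51234.167.
Nearest whole frame: 51234.

51234 frames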